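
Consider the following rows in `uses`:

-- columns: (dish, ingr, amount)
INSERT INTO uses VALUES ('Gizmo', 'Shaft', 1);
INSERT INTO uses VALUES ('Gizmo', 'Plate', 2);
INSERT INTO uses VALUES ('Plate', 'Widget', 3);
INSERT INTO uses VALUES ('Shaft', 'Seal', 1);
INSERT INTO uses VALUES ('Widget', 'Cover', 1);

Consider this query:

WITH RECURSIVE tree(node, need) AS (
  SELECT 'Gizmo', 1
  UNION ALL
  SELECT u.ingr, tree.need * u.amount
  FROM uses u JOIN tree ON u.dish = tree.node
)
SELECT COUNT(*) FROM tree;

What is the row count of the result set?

Base: (Gizmo, need=1).
Iteration 1: components of {Gizmo} -> Plate = 1*2 = 2, Shaft = 1*1 = 1.
Iteration 2: components of {Plate,Shaft} -> Seal = 1*1 = 1, Widget = 2*3 = 6.
Iteration 3: components of {Seal,Widget} -> Cover = 6*1 = 6.
Iteration 4: no further components; recursion stops.
Total rows emitted: 6.

6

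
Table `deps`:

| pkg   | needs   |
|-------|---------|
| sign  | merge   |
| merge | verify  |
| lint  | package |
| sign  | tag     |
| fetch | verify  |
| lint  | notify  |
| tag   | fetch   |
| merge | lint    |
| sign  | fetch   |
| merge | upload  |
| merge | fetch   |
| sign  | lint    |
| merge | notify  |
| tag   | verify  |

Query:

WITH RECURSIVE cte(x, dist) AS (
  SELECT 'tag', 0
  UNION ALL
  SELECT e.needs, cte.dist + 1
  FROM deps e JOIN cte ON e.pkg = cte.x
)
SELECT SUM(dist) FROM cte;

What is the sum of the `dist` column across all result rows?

Base: (tag, dist=0).
Iteration 1: edges from {tag} -> (fetch, dist=1), (verify, dist=1).
Iteration 2: edges from {fetch,verify} -> (verify, dist=2).
Iteration 3: no outgoing edges from {verify}; recursion stops.
SUM(dist) = 0 + 1 + 1 + 2 = 4.

4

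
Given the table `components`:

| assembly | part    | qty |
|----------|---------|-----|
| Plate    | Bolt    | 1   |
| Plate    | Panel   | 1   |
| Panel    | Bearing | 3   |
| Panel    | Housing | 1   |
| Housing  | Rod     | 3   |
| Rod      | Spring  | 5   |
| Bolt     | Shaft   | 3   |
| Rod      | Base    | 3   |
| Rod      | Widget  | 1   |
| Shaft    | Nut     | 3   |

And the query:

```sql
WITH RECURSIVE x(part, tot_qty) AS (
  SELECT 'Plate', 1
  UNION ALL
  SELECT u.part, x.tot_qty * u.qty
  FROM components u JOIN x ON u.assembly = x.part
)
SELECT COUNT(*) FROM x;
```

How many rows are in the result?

Base: (Plate, tot_qty=1).
Iteration 1: components of {Plate} -> Bolt = 1*1 = 1, Panel = 1*1 = 1.
Iteration 2: components of {Bolt,Panel} -> Bearing = 1*3 = 3, Housing = 1*1 = 1, Shaft = 1*3 = 3.
Iteration 3: components of {Bearing,Housing,Shaft} -> Nut = 3*3 = 9, Rod = 1*3 = 3.
Iteration 4: components of {Nut,Rod} -> Base = 3*3 = 9, Spring = 3*5 = 15, Widget = 3*1 = 3.
Iteration 5: no further components; recursion stops.
Total rows emitted: 11.

11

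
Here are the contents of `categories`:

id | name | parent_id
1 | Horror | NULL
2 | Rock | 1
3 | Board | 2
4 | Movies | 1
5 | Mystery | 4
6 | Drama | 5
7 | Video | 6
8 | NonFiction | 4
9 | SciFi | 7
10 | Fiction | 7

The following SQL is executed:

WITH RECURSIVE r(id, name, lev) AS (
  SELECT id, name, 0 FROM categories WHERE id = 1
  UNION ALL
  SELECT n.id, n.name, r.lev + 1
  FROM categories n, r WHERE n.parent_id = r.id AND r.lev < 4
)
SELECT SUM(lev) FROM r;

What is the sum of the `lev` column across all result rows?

15

Base: id=1 (Horror) at lev 0.
Iteration 1: rows with parent_id in {1} -> Rock (id 2, lev 1), Movies (id 4, lev 1).
Iteration 2: rows with parent_id in {2,4} -> Board (id 3, lev 2), Mystery (id 5, lev 2), NonFiction (id 8, lev 2).
Iteration 3: rows with parent_id in {3,5,8} -> Drama (id 6, lev 3).
Iteration 4: rows with parent_id in {6} -> Video (id 7, lev 4).
Iteration 5: lev < 4 fails for all current rows; recursion stops.
SUM(lev) = 0 + 1 + 1 + 2 + 2 + 2 + 3 + 4 = 15.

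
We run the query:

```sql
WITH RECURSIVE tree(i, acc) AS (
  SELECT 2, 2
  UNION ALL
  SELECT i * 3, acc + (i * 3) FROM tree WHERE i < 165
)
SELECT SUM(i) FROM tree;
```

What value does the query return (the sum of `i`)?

Base: i=2, acc=2.
Iteration 1: 2 < 165 holds -> i = 2 * 3 = 6, acc = 2 + 6 = 8.
Iteration 2: 6 < 165 holds -> i = 6 * 3 = 18, acc = 8 + 18 = 26.
Iteration 3: 18 < 165 holds -> i = 18 * 3 = 54, acc = 26 + 54 = 80.
Iteration 4: 54 < 165 holds -> i = 54 * 3 = 162, acc = 80 + 162 = 242.
Iteration 5: 162 < 165 holds -> i = 162 * 3 = 486, acc = 242 + 486 = 728.
Iteration 6: 486 < 165 fails; recursion stops.
SUM(i) = 2 + 6 + 18 + 54 + 162 + 486 = 728.

728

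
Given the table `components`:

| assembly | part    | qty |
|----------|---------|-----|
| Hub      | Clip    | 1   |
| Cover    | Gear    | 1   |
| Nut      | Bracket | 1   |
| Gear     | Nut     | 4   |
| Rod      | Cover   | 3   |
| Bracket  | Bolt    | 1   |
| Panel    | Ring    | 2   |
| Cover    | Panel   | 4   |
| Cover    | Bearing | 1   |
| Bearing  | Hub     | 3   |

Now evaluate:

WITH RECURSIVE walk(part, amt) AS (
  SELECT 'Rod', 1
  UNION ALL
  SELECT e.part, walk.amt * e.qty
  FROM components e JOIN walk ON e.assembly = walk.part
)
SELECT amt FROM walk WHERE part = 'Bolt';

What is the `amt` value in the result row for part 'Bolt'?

Base: (Rod, amt=1).
Iteration 1: components of {Rod} -> Cover = 1*3 = 3.
Iteration 2: components of {Cover} -> Bearing = 3*1 = 3, Gear = 3*1 = 3, Panel = 3*4 = 12.
Iteration 3: components of {Bearing,Gear,Panel} -> Hub = 3*3 = 9, Nut = 3*4 = 12, Ring = 12*2 = 24.
Iteration 4: components of {Hub,Nut,Ring} -> Bracket = 12*1 = 12, Clip = 9*1 = 9.
Iteration 5: components of {Bracket,Clip} -> Bolt = 12*1 = 12.
Iteration 6: no further components; recursion stops.

12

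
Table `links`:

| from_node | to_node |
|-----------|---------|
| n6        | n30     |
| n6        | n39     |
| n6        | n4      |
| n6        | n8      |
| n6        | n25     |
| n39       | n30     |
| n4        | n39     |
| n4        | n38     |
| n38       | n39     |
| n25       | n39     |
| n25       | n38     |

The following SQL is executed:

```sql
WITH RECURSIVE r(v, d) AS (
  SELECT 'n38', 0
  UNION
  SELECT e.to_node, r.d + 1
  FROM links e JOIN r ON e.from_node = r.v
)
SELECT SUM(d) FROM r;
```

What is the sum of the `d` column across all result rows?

Base: (n38, d=0).
Iteration 1: edges from {n38} -> (n39, d=1).
Iteration 2: edges from {n39} -> (n30, d=2).
Iteration 3: no outgoing edges from {n30}; recursion stops.
SUM(d) = 0 + 1 + 2 = 3.

3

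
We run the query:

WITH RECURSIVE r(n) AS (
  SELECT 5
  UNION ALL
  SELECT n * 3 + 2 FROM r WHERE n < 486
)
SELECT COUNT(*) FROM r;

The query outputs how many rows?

6

Base: n=5.
Iteration 1: 5 < 486 holds -> n = 5 * 3 + 2 = 17.
Iteration 2: 17 < 486 holds -> n = 17 * 3 + 2 = 53.
Iteration 3: 53 < 486 holds -> n = 53 * 3 + 2 = 161.
Iteration 4: 161 < 486 holds -> n = 161 * 3 + 2 = 485.
Iteration 5: 485 < 486 holds -> n = 485 * 3 + 2 = 1457.
Iteration 6: 1457 < 486 fails; recursion stops.
Total rows emitted: 6.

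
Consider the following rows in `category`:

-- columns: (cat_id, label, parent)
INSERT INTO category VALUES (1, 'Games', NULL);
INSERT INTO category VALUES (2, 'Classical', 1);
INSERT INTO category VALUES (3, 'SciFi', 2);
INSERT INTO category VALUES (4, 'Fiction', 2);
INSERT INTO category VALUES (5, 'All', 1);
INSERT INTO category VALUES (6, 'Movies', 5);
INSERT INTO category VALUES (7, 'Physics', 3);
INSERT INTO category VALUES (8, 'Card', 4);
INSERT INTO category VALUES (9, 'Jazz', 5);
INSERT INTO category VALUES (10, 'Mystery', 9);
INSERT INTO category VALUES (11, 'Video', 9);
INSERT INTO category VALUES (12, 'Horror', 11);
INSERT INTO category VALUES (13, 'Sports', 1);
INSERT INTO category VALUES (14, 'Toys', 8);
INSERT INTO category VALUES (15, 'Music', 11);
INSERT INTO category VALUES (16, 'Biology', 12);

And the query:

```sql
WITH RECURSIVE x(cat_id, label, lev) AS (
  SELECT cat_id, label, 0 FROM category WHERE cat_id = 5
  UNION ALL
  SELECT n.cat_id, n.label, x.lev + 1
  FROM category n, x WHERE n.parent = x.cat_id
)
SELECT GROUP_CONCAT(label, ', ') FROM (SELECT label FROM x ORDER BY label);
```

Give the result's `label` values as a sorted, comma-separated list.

All, Biology, Horror, Jazz, Movies, Music, Mystery, Video

Base: cat_id=5 (All) at lev 0.
Iteration 1: rows with parent in {5} -> Movies (id 6, lev 1), Jazz (id 9, lev 1).
Iteration 2: rows with parent in {6,9} -> Mystery (id 10, lev 2), Video (id 11, lev 2).
Iteration 3: rows with parent in {10,11} -> Horror (id 12, lev 3), Music (id 15, lev 3).
Iteration 4: rows with parent in {12,15} -> Biology (id 16, lev 4).
Iteration 5: no rows with parent in {16}; recursion stops.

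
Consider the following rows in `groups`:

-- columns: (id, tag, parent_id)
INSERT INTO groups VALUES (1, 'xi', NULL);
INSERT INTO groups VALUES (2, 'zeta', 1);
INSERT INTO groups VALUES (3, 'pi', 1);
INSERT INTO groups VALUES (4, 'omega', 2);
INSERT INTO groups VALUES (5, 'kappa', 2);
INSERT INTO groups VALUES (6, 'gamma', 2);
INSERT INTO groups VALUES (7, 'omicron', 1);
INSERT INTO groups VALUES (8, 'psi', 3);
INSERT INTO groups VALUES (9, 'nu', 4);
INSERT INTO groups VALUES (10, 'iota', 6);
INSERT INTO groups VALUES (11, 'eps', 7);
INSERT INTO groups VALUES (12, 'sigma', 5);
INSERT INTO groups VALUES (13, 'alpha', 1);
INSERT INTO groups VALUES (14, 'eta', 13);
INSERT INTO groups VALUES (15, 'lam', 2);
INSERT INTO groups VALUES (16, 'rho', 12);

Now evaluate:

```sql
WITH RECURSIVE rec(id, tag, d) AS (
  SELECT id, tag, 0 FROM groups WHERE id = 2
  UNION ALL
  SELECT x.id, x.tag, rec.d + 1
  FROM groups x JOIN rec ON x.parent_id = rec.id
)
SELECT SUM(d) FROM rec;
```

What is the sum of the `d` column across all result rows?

13

Base: id=2 (zeta) at d 0.
Iteration 1: rows with parent_id in {2} -> omega (id 4, d 1), kappa (id 5, d 1), gamma (id 6, d 1), lam (id 15, d 1).
Iteration 2: rows with parent_id in {4,5,6,15} -> nu (id 9, d 2), iota (id 10, d 2), sigma (id 12, d 2).
Iteration 3: rows with parent_id in {9,10,12} -> rho (id 16, d 3).
Iteration 4: no rows with parent_id in {16}; recursion stops.
SUM(d) = 0 + 1 + 1 + 1 + 1 + 2 + 2 + 2 + 3 = 13.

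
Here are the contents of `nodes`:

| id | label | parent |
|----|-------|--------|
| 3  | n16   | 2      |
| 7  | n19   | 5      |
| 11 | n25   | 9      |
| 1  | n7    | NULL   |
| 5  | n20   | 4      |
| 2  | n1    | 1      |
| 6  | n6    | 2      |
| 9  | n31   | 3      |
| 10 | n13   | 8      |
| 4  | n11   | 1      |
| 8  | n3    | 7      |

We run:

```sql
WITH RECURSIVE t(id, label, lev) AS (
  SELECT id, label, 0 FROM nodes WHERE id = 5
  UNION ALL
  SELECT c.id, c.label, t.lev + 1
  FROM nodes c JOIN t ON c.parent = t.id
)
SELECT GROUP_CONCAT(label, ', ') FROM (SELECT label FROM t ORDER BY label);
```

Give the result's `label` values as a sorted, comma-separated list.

Base: id=5 (n20) at lev 0.
Iteration 1: rows with parent in {5} -> n19 (id 7, lev 1).
Iteration 2: rows with parent in {7} -> n3 (id 8, lev 2).
Iteration 3: rows with parent in {8} -> n13 (id 10, lev 3).
Iteration 4: no rows with parent in {10}; recursion stops.

n13, n19, n20, n3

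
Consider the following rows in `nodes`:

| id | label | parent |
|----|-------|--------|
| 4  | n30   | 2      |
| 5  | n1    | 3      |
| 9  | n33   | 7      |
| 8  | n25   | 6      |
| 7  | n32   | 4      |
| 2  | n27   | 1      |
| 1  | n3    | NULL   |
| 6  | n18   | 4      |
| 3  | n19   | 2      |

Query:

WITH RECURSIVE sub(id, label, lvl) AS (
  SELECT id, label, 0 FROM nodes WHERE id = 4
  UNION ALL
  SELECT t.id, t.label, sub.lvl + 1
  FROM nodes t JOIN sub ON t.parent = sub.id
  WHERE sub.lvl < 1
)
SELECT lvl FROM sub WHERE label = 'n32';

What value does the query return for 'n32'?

Base: id=4 (n30) at lvl 0.
Iteration 1: rows with parent in {4} -> n18 (id 6, lvl 1), n32 (id 7, lvl 1).
Iteration 2: lvl < 1 fails for all current rows; recursion stops.

1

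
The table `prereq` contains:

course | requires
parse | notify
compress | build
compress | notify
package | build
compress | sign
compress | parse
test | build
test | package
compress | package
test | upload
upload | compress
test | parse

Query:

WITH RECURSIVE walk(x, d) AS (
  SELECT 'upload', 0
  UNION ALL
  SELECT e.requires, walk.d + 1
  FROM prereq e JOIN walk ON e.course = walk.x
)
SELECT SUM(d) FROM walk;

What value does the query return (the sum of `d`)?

Base: (upload, d=0).
Iteration 1: edges from {upload} -> (compress, d=1).
Iteration 2: edges from {compress} -> (build, d=2), (notify, d=2), (package, d=2), (parse, d=2), (sign, d=2).
Iteration 3: edges from {build,notify,package,parse,sign} -> (build, d=3), (notify, d=3).
Iteration 4: no outgoing edges from {build,notify}; recursion stops.
SUM(d) = 0 + 1 + 2 + 2 + 2 + 2 + 2 + 3 + 3 = 17.

17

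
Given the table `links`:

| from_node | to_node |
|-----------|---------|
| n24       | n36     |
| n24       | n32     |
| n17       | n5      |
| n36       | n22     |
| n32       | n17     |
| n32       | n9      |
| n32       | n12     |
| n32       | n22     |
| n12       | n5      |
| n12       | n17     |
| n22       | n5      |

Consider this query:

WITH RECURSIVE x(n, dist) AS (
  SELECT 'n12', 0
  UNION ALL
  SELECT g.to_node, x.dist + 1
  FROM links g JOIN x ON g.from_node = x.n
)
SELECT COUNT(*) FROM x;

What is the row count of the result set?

4

Base: (n12, dist=0).
Iteration 1: edges from {n12} -> (n17, dist=1), (n5, dist=1).
Iteration 2: edges from {n17,n5} -> (n5, dist=2).
Iteration 3: no outgoing edges from {n5}; recursion stops.
Total rows emitted: 4.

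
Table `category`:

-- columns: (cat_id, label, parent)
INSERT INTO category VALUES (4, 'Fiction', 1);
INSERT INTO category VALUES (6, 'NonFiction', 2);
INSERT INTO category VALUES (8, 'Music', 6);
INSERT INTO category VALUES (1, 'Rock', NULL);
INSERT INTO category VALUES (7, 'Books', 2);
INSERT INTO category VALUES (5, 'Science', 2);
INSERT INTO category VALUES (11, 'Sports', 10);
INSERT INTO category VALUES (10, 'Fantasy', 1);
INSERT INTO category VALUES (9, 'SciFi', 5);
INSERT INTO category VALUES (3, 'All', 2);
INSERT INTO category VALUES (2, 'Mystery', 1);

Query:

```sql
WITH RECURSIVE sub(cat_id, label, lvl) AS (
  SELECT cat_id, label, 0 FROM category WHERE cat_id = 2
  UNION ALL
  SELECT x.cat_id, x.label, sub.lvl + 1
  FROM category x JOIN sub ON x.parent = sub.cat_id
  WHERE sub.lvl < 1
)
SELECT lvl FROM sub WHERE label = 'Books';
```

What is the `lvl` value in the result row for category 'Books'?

1

Base: cat_id=2 (Mystery) at lvl 0.
Iteration 1: rows with parent in {2} -> All (id 3, lvl 1), Science (id 5, lvl 1), NonFiction (id 6, lvl 1), Books (id 7, lvl 1).
Iteration 2: lvl < 1 fails for all current rows; recursion stops.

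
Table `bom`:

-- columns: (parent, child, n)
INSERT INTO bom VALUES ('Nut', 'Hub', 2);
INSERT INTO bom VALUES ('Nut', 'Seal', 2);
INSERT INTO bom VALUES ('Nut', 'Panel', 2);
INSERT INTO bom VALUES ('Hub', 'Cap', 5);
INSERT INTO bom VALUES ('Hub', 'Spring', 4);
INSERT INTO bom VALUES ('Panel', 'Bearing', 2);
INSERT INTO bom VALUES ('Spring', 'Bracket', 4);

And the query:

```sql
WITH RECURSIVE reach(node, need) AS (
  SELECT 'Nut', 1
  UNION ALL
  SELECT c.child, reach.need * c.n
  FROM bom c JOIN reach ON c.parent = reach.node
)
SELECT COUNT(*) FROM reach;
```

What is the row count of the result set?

Base: (Nut, need=1).
Iteration 1: components of {Nut} -> Hub = 1*2 = 2, Panel = 1*2 = 2, Seal = 1*2 = 2.
Iteration 2: components of {Hub,Panel,Seal} -> Bearing = 2*2 = 4, Cap = 2*5 = 10, Spring = 2*4 = 8.
Iteration 3: components of {Bearing,Cap,Spring} -> Bracket = 8*4 = 32.
Iteration 4: no further components; recursion stops.
Total rows emitted: 8.

8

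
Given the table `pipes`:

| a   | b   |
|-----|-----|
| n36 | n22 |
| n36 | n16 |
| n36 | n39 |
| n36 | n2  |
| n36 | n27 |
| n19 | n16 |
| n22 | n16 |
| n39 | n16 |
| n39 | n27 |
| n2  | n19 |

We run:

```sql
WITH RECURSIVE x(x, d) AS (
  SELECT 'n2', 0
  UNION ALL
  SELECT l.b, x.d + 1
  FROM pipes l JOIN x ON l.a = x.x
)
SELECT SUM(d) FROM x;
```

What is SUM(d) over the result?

3

Base: (n2, d=0).
Iteration 1: edges from {n2} -> (n19, d=1).
Iteration 2: edges from {n19} -> (n16, d=2).
Iteration 3: no outgoing edges from {n16}; recursion stops.
SUM(d) = 0 + 1 + 2 = 3.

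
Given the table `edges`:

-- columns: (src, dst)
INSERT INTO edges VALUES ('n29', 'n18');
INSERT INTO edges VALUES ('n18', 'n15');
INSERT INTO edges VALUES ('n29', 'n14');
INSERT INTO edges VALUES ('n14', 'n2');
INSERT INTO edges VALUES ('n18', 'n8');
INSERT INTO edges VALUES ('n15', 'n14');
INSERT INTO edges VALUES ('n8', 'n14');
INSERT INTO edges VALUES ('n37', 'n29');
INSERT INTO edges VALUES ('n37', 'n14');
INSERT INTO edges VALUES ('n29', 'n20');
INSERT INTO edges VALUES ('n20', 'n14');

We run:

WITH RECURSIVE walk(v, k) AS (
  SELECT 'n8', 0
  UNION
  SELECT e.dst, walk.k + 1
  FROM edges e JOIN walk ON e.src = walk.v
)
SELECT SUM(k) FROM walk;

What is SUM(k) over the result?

3

Base: (n8, k=0).
Iteration 1: edges from {n8} -> (n14, k=1).
Iteration 2: edges from {n14} -> (n2, k=2).
Iteration 3: no outgoing edges from {n2}; recursion stops.
SUM(k) = 0 + 1 + 2 = 3.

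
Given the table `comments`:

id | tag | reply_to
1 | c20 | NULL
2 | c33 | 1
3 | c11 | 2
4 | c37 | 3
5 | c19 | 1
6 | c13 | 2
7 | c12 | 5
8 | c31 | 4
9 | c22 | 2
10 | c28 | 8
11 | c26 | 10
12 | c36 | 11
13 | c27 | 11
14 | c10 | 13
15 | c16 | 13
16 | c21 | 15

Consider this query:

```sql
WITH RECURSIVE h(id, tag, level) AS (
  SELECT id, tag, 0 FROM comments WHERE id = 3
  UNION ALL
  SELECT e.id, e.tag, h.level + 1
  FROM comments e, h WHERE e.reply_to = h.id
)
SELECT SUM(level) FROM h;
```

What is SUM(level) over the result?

Base: id=3 (c11) at level 0.
Iteration 1: rows with reply_to in {3} -> c37 (id 4, level 1).
Iteration 2: rows with reply_to in {4} -> c31 (id 8, level 2).
Iteration 3: rows with reply_to in {8} -> c28 (id 10, level 3).
Iteration 4: rows with reply_to in {10} -> c26 (id 11, level 4).
Iteration 5: rows with reply_to in {11} -> c36 (id 12, level 5), c27 (id 13, level 5).
Iteration 6: rows with reply_to in {12,13} -> c10 (id 14, level 6), c16 (id 15, level 6).
Iteration 7: rows with reply_to in {14,15} -> c21 (id 16, level 7).
Iteration 8: no rows with reply_to in {16}; recursion stops.
SUM(level) = 0 + 1 + 2 + 3 + 4 + 5 + 5 + 6 + 6 + 7 = 39.

39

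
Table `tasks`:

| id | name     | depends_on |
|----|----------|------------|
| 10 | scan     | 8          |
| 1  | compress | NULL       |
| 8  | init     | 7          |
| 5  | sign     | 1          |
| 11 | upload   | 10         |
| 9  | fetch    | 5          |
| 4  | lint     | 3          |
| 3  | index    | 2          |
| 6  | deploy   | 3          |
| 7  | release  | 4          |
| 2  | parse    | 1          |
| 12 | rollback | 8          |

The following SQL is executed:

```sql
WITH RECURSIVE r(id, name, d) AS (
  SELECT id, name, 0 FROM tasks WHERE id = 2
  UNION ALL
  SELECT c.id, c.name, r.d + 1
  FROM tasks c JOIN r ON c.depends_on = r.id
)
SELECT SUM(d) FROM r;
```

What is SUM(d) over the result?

28

Base: id=2 (parse) at d 0.
Iteration 1: rows with depends_on in {2} -> index (id 3, d 1).
Iteration 2: rows with depends_on in {3} -> lint (id 4, d 2), deploy (id 6, d 2).
Iteration 3: rows with depends_on in {4,6} -> release (id 7, d 3).
Iteration 4: rows with depends_on in {7} -> init (id 8, d 4).
Iteration 5: rows with depends_on in {8} -> scan (id 10, d 5), rollback (id 12, d 5).
Iteration 6: rows with depends_on in {10,12} -> upload (id 11, d 6).
Iteration 7: no rows with depends_on in {11}; recursion stops.
SUM(d) = 0 + 1 + 2 + 2 + 3 + 4 + 5 + 5 + 6 = 28.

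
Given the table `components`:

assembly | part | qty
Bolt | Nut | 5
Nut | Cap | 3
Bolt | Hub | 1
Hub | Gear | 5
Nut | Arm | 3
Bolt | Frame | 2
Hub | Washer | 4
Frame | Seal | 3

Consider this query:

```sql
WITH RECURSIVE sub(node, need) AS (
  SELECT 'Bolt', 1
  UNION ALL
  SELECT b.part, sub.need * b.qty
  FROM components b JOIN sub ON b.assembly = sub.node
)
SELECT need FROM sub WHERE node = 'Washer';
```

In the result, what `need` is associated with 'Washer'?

4

Base: (Bolt, need=1).
Iteration 1: components of {Bolt} -> Frame = 1*2 = 2, Hub = 1*1 = 1, Nut = 1*5 = 5.
Iteration 2: components of {Frame,Hub,Nut} -> Arm = 5*3 = 15, Cap = 5*3 = 15, Gear = 1*5 = 5, Seal = 2*3 = 6, Washer = 1*4 = 4.
Iteration 3: no further components; recursion stops.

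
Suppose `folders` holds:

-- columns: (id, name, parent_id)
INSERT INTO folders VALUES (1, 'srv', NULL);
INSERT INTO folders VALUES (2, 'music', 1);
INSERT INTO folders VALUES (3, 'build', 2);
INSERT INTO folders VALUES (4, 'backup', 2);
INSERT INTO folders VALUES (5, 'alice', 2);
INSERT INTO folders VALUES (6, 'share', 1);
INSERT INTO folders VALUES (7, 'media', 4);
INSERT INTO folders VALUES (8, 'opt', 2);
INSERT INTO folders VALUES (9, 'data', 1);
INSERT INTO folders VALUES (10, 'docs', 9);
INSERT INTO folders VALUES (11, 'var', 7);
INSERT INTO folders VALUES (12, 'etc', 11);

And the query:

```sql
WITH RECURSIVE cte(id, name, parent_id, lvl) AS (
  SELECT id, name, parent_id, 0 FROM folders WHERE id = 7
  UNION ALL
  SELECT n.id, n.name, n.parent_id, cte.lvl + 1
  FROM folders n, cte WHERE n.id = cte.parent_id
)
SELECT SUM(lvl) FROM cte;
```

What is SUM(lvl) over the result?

6

Base: id=7 (media), parent_id=4, lvl 0.
Iteration 1: join on id=4 -> backup (id 4, parent_id=2, lvl 1).
Iteration 2: join on id=2 -> music (id 2, parent_id=1, lvl 2).
Iteration 3: join on id=1 -> srv (id 1, parent_id=NULL, lvl 3).
Iteration 4: parent_id is NULL; no match; recursion stops.
SUM(lvl) = 0 + 1 + 2 + 3 = 6.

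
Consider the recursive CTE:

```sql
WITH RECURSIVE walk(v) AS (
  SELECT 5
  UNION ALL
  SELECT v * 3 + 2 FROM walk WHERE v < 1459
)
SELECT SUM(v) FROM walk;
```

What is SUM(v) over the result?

Base: v=5.
Iteration 1: 5 < 1459 holds -> v = 5 * 3 + 2 = 17.
Iteration 2: 17 < 1459 holds -> v = 17 * 3 + 2 = 53.
Iteration 3: 53 < 1459 holds -> v = 53 * 3 + 2 = 161.
Iteration 4: 161 < 1459 holds -> v = 161 * 3 + 2 = 485.
Iteration 5: 485 < 1459 holds -> v = 485 * 3 + 2 = 1457.
Iteration 6: 1457 < 1459 holds -> v = 1457 * 3 + 2 = 4373.
Iteration 7: 4373 < 1459 fails; recursion stops.
SUM(v) = 5 + 17 + 53 + 161 + 485 + 1457 + 4373 = 6551.

6551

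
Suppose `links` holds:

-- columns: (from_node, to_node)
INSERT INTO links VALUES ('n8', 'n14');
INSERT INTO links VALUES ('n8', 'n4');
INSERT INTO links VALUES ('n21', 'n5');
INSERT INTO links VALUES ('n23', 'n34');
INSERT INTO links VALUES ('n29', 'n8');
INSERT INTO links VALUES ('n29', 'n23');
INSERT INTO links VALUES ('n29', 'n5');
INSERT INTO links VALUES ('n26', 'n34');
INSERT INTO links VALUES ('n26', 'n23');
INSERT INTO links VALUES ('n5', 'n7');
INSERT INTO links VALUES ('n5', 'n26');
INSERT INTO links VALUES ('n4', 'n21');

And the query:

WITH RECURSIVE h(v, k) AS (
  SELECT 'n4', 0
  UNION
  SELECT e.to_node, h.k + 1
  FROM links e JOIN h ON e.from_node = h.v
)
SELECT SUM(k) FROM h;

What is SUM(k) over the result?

22

Base: (n4, k=0).
Iteration 1: edges from {n4} -> (n21, k=1).
Iteration 2: edges from {n21} -> (n5, k=2).
Iteration 3: edges from {n5} -> (n26, k=3), (n7, k=3).
Iteration 4: edges from {n26,n7} -> (n23, k=4), (n34, k=4).
Iteration 5: edges from {n23,n34} -> (n34, k=5).
Iteration 6: no outgoing edges from {n34}; recursion stops.
SUM(k) = 0 + 1 + 2 + 3 + 3 + 4 + 4 + 5 = 22.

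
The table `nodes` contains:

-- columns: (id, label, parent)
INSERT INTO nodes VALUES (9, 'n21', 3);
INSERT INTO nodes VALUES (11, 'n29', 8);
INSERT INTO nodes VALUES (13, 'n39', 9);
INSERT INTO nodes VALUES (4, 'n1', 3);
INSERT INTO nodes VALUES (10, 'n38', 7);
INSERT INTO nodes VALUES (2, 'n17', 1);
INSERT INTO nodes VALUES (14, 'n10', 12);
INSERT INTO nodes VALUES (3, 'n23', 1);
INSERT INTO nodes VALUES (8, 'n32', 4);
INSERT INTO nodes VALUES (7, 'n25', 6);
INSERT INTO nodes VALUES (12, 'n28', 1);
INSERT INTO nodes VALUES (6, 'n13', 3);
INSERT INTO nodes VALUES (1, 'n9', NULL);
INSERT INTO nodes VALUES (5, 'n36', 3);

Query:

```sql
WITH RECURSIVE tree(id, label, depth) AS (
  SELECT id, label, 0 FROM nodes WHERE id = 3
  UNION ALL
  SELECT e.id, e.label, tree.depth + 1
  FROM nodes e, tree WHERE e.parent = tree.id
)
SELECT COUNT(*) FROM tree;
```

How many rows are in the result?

10

Base: id=3 (n23) at depth 0.
Iteration 1: rows with parent in {3} -> n1 (id 4, depth 1), n36 (id 5, depth 1), n13 (id 6, depth 1), n21 (id 9, depth 1).
Iteration 2: rows with parent in {4,5,6,9} -> n25 (id 7, depth 2), n32 (id 8, depth 2), n39 (id 13, depth 2).
Iteration 3: rows with parent in {7,8,13} -> n38 (id 10, depth 3), n29 (id 11, depth 3).
Iteration 4: no rows with parent in {10,11}; recursion stops.
Total rows emitted: 10.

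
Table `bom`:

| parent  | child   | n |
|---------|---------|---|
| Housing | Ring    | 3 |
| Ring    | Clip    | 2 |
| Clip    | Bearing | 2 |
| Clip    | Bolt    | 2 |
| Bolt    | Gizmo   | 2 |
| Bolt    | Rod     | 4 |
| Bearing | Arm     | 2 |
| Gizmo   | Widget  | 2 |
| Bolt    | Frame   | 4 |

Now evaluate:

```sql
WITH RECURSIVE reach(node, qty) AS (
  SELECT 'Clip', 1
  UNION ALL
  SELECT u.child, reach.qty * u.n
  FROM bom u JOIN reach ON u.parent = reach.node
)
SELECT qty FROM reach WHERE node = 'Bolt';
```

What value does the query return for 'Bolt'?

Base: (Clip, qty=1).
Iteration 1: components of {Clip} -> Bearing = 1*2 = 2, Bolt = 1*2 = 2.
Iteration 2: components of {Bearing,Bolt} -> Arm = 2*2 = 4, Frame = 2*4 = 8, Gizmo = 2*2 = 4, Rod = 2*4 = 8.
Iteration 3: components of {Arm,Frame,Gizmo,Rod} -> Widget = 4*2 = 8.
Iteration 4: no further components; recursion stops.

2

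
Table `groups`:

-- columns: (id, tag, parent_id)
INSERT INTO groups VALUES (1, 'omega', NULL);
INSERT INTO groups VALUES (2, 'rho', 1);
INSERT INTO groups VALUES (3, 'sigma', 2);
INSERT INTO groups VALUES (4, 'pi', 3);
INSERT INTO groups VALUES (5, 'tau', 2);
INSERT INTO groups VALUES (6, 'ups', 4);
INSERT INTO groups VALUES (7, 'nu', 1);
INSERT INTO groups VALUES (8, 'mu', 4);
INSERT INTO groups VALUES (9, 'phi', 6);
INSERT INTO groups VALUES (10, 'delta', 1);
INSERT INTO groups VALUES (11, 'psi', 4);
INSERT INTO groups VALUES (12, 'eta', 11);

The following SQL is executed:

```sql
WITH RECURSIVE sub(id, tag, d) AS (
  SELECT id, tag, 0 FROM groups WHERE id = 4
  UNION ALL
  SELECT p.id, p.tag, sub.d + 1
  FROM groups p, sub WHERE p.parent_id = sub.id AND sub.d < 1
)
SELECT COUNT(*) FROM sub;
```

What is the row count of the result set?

Base: id=4 (pi) at d 0.
Iteration 1: rows with parent_id in {4} -> ups (id 6, d 1), mu (id 8, d 1), psi (id 11, d 1).
Iteration 2: d < 1 fails for all current rows; recursion stops.
Total rows emitted: 4.

4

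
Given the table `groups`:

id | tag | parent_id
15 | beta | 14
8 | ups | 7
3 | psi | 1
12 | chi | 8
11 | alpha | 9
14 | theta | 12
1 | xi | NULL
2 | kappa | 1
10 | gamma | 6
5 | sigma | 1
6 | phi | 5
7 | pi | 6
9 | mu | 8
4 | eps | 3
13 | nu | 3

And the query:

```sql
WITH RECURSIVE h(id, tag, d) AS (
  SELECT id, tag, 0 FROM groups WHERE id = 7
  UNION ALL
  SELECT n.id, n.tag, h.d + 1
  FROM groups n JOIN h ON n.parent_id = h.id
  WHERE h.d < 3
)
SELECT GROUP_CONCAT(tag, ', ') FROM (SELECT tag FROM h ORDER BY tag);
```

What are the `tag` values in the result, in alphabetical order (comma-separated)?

Base: id=7 (pi) at d 0.
Iteration 1: rows with parent_id in {7} -> ups (id 8, d 1).
Iteration 2: rows with parent_id in {8} -> mu (id 9, d 2), chi (id 12, d 2).
Iteration 3: rows with parent_id in {9,12} -> alpha (id 11, d 3), theta (id 14, d 3).
Iteration 4: d < 3 fails for all current rows; recursion stops.

alpha, chi, mu, pi, theta, ups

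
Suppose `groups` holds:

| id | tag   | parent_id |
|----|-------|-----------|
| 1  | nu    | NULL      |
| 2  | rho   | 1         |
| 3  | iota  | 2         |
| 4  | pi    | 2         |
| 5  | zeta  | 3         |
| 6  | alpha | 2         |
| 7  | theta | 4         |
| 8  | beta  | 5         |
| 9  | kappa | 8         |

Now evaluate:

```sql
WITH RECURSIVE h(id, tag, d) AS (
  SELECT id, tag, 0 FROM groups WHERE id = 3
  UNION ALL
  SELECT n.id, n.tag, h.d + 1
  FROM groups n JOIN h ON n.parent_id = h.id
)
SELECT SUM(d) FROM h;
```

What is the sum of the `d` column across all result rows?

6

Base: id=3 (iota) at d 0.
Iteration 1: rows with parent_id in {3} -> zeta (id 5, d 1).
Iteration 2: rows with parent_id in {5} -> beta (id 8, d 2).
Iteration 3: rows with parent_id in {8} -> kappa (id 9, d 3).
Iteration 4: no rows with parent_id in {9}; recursion stops.
SUM(d) = 0 + 1 + 2 + 3 = 6.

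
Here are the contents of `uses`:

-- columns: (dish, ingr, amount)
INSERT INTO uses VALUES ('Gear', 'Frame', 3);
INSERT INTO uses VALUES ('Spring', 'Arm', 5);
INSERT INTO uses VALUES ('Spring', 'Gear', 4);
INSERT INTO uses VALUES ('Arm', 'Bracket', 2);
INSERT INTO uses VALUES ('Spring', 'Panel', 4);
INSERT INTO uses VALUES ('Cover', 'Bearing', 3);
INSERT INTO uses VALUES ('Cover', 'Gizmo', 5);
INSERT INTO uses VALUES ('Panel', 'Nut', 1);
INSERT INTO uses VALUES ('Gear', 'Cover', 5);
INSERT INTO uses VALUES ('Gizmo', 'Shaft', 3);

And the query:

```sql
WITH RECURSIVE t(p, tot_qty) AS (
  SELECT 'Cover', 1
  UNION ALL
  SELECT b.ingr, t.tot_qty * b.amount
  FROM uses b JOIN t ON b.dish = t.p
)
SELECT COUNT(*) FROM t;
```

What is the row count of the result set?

4

Base: (Cover, tot_qty=1).
Iteration 1: components of {Cover} -> Bearing = 1*3 = 3, Gizmo = 1*5 = 5.
Iteration 2: components of {Bearing,Gizmo} -> Shaft = 5*3 = 15.
Iteration 3: no further components; recursion stops.
Total rows emitted: 4.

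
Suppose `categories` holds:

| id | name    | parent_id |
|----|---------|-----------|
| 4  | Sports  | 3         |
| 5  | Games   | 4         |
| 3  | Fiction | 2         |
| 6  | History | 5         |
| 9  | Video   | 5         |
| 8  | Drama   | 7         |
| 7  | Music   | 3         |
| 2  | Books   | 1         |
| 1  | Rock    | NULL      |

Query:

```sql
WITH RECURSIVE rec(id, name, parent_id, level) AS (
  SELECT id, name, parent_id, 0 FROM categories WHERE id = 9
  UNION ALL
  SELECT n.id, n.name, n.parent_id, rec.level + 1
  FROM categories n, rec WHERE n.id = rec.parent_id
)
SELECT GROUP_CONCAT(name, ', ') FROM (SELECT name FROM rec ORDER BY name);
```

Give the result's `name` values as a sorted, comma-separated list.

Books, Fiction, Games, Rock, Sports, Video

Base: id=9 (Video), parent_id=5, level 0.
Iteration 1: join on id=5 -> Games (id 5, parent_id=4, level 1).
Iteration 2: join on id=4 -> Sports (id 4, parent_id=3, level 2).
Iteration 3: join on id=3 -> Fiction (id 3, parent_id=2, level 3).
Iteration 4: join on id=2 -> Books (id 2, parent_id=1, level 4).
Iteration 5: join on id=1 -> Rock (id 1, parent_id=NULL, level 5).
Iteration 6: parent_id is NULL; no match; recursion stops.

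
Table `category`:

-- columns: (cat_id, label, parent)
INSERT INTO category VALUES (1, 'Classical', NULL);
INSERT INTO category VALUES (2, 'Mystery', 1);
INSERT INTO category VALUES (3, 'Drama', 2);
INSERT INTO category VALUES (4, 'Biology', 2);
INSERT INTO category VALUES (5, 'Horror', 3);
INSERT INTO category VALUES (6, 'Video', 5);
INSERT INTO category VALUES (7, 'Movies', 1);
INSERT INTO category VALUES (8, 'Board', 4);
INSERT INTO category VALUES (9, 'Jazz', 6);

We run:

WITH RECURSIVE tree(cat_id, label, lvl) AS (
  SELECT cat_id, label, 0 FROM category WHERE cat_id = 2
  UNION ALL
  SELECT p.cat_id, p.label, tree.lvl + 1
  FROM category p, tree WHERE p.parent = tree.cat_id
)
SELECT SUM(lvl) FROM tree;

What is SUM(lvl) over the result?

13

Base: cat_id=2 (Mystery) at lvl 0.
Iteration 1: rows with parent in {2} -> Drama (id 3, lvl 1), Biology (id 4, lvl 1).
Iteration 2: rows with parent in {3,4} -> Horror (id 5, lvl 2), Board (id 8, lvl 2).
Iteration 3: rows with parent in {5,8} -> Video (id 6, lvl 3).
Iteration 4: rows with parent in {6} -> Jazz (id 9, lvl 4).
Iteration 5: no rows with parent in {9}; recursion stops.
SUM(lvl) = 0 + 1 + 1 + 2 + 2 + 3 + 4 = 13.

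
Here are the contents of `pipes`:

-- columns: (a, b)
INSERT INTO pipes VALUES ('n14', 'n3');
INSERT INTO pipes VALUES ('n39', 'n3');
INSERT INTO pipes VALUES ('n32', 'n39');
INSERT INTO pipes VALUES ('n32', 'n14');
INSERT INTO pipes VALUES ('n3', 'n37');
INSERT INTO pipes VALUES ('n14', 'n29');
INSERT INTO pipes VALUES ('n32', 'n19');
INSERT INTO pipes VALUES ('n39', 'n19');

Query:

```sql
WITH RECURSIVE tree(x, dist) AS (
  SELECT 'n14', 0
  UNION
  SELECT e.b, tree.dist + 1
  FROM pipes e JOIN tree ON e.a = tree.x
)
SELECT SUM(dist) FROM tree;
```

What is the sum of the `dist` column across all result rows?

4

Base: (n14, dist=0).
Iteration 1: edges from {n14} -> (n29, dist=1), (n3, dist=1).
Iteration 2: edges from {n29,n3} -> (n37, dist=2).
Iteration 3: no outgoing edges from {n37}; recursion stops.
SUM(dist) = 0 + 1 + 1 + 2 = 4.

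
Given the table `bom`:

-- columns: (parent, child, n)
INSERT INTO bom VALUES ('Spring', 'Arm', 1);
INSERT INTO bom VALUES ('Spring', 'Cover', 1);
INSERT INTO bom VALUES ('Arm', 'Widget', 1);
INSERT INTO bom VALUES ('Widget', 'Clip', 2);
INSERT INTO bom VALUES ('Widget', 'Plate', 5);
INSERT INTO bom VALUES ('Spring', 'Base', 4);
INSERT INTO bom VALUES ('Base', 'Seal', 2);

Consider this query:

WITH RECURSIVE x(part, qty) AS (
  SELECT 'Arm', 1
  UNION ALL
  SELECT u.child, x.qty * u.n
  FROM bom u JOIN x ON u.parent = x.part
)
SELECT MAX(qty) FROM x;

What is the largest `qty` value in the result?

5

Base: (Arm, qty=1).
Iteration 1: components of {Arm} -> Widget = 1*1 = 1.
Iteration 2: components of {Widget} -> Clip = 1*2 = 2, Plate = 1*5 = 5.
Iteration 3: no further components; recursion stops.
qty values: 1, 1, 2, 5; the maximum is 5.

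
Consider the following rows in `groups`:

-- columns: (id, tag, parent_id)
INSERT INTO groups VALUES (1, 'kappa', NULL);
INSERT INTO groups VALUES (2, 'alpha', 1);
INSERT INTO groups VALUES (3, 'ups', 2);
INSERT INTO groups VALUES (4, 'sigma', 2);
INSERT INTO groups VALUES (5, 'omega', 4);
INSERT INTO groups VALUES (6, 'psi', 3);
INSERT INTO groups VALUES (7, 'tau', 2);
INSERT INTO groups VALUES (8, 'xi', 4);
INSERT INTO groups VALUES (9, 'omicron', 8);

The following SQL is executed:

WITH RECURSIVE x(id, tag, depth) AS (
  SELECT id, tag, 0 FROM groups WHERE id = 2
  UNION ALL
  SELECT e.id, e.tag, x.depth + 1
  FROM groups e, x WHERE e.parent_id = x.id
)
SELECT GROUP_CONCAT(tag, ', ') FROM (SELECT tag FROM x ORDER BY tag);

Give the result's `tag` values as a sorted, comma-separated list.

Base: id=2 (alpha) at depth 0.
Iteration 1: rows with parent_id in {2} -> ups (id 3, depth 1), sigma (id 4, depth 1), tau (id 7, depth 1).
Iteration 2: rows with parent_id in {3,4,7} -> omega (id 5, depth 2), psi (id 6, depth 2), xi (id 8, depth 2).
Iteration 3: rows with parent_id in {5,6,8} -> omicron (id 9, depth 3).
Iteration 4: no rows with parent_id in {9}; recursion stops.

alpha, omega, omicron, psi, sigma, tau, ups, xi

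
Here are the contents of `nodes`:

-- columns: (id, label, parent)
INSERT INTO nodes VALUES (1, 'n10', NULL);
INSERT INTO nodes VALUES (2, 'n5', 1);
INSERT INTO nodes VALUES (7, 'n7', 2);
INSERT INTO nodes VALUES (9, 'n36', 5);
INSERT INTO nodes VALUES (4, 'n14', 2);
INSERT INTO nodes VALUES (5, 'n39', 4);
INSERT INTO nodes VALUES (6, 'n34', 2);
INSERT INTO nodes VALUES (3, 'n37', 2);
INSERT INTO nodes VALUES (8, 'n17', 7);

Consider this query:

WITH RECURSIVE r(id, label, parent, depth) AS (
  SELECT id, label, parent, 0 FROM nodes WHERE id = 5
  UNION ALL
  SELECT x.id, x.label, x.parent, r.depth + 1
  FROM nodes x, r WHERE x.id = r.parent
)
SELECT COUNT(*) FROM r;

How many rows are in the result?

Base: id=5 (n39), parent=4, depth 0.
Iteration 1: join on id=4 -> n14 (id 4, parent=2, depth 1).
Iteration 2: join on id=2 -> n5 (id 2, parent=1, depth 2).
Iteration 3: join on id=1 -> n10 (id 1, parent=NULL, depth 3).
Iteration 4: parent is NULL; no match; recursion stops.
Total rows emitted: 4.

4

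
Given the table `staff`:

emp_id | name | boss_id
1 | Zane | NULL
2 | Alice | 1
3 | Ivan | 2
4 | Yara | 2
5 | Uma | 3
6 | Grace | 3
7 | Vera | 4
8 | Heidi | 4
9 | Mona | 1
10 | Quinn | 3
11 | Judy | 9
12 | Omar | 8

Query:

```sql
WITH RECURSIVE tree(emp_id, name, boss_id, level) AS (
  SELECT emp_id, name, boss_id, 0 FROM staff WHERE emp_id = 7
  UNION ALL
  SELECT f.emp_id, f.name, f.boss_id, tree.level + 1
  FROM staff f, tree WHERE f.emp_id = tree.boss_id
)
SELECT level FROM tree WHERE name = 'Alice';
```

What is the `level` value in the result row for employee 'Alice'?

2

Base: emp_id=7 (Vera), boss_id=4, level 0.
Iteration 1: join on emp_id=4 -> Yara (id 4, boss_id=2, level 1).
Iteration 2: join on emp_id=2 -> Alice (id 2, boss_id=1, level 2).
Iteration 3: join on emp_id=1 -> Zane (id 1, boss_id=NULL, level 3).
Iteration 4: boss_id is NULL; no match; recursion stops.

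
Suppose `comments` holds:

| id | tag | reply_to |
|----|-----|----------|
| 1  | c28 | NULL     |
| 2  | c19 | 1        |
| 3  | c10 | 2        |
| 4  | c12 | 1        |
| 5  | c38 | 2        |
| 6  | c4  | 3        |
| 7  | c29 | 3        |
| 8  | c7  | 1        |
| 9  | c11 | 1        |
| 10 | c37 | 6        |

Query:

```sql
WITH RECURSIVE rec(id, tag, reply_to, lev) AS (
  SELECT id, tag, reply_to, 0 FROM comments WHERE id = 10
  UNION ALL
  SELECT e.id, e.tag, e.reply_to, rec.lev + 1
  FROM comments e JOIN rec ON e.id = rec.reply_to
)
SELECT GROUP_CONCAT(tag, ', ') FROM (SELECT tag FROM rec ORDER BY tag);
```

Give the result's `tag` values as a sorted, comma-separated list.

Base: id=10 (c37), reply_to=6, lev 0.
Iteration 1: join on id=6 -> c4 (id 6, reply_to=3, lev 1).
Iteration 2: join on id=3 -> c10 (id 3, reply_to=2, lev 2).
Iteration 3: join on id=2 -> c19 (id 2, reply_to=1, lev 3).
Iteration 4: join on id=1 -> c28 (id 1, reply_to=NULL, lev 4).
Iteration 5: reply_to is NULL; no match; recursion stops.

c10, c19, c28, c37, c4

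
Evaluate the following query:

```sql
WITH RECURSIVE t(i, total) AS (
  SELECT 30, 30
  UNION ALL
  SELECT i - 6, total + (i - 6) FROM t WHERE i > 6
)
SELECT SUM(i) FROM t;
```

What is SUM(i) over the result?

90

Base: i=30, total=30.
Iteration 1: 30 > 6 holds -> i = 30 - 6 = 24, total = 30 + 24 = 54.
Iteration 2: 24 > 6 holds -> i = 24 - 6 = 18, total = 54 + 18 = 72.
Iteration 3: 18 > 6 holds -> i = 18 - 6 = 12, total = 72 + 12 = 84.
Iteration 4: 12 > 6 holds -> i = 12 - 6 = 6, total = 84 + 6 = 90.
Iteration 5: 6 > 6 fails; recursion stops.
SUM(i) = 30 + 24 + 18 + 12 + 6 = 90.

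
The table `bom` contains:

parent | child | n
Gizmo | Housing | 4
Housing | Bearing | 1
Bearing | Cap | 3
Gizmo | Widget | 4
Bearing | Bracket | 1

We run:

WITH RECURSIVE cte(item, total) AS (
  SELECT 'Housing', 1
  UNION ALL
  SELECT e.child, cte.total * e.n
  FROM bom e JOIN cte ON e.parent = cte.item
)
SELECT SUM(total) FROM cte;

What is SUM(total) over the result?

Base: (Housing, total=1).
Iteration 1: components of {Housing} -> Bearing = 1*1 = 1.
Iteration 2: components of {Bearing} -> Bracket = 1*1 = 1, Cap = 1*3 = 3.
Iteration 3: no further components; recursion stops.
SUM(total) = 1 + 1 + 3 + 1 = 6.

6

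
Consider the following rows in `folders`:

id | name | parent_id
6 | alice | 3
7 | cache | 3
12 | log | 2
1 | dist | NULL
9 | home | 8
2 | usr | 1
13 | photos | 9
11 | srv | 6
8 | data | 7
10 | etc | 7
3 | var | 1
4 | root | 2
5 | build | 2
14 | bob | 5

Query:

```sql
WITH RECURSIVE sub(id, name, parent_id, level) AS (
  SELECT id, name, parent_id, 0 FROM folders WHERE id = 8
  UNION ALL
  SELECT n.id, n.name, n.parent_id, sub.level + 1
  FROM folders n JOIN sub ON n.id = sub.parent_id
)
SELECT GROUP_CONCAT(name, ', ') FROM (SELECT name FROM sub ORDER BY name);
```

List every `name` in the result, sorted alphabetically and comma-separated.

Base: id=8 (data), parent_id=7, level 0.
Iteration 1: join on id=7 -> cache (id 7, parent_id=3, level 1).
Iteration 2: join on id=3 -> var (id 3, parent_id=1, level 2).
Iteration 3: join on id=1 -> dist (id 1, parent_id=NULL, level 3).
Iteration 4: parent_id is NULL; no match; recursion stops.

cache, data, dist, var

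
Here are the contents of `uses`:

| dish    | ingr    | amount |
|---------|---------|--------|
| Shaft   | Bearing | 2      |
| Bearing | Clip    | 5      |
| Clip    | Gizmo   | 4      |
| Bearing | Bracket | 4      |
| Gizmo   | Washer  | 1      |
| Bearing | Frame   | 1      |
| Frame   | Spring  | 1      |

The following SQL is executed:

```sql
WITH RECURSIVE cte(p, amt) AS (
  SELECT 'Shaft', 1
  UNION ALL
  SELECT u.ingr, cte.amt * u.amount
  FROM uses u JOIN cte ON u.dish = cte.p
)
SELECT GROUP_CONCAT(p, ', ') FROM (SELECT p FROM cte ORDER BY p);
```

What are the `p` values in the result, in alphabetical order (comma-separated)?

Bearing, Bracket, Clip, Frame, Gizmo, Shaft, Spring, Washer

Base: (Shaft, amt=1).
Iteration 1: components of {Shaft} -> Bearing = 1*2 = 2.
Iteration 2: components of {Bearing} -> Bracket = 2*4 = 8, Clip = 2*5 = 10, Frame = 2*1 = 2.
Iteration 3: components of {Bracket,Clip,Frame} -> Gizmo = 10*4 = 40, Spring = 2*1 = 2.
Iteration 4: components of {Gizmo,Spring} -> Washer = 40*1 = 40.
Iteration 5: no further components; recursion stops.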